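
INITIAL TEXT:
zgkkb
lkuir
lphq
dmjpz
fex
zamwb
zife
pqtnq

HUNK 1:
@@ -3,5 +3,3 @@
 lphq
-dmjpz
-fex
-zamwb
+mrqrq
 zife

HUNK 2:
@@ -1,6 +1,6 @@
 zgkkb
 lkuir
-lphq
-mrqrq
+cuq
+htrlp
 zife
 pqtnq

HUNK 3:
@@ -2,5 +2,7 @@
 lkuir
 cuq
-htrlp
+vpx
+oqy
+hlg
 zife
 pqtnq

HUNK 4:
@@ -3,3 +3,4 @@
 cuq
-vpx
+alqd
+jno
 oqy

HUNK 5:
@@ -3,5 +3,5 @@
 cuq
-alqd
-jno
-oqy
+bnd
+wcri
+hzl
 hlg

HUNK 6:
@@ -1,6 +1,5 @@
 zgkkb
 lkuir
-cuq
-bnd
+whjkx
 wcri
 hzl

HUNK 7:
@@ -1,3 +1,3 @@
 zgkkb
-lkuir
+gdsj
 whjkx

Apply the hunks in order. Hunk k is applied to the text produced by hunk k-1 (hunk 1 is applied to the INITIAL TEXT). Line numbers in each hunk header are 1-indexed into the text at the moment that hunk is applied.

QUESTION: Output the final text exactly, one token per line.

Answer: zgkkb
gdsj
whjkx
wcri
hzl
hlg
zife
pqtnq

Derivation:
Hunk 1: at line 3 remove [dmjpz,fex,zamwb] add [mrqrq] -> 6 lines: zgkkb lkuir lphq mrqrq zife pqtnq
Hunk 2: at line 1 remove [lphq,mrqrq] add [cuq,htrlp] -> 6 lines: zgkkb lkuir cuq htrlp zife pqtnq
Hunk 3: at line 2 remove [htrlp] add [vpx,oqy,hlg] -> 8 lines: zgkkb lkuir cuq vpx oqy hlg zife pqtnq
Hunk 4: at line 3 remove [vpx] add [alqd,jno] -> 9 lines: zgkkb lkuir cuq alqd jno oqy hlg zife pqtnq
Hunk 5: at line 3 remove [alqd,jno,oqy] add [bnd,wcri,hzl] -> 9 lines: zgkkb lkuir cuq bnd wcri hzl hlg zife pqtnq
Hunk 6: at line 1 remove [cuq,bnd] add [whjkx] -> 8 lines: zgkkb lkuir whjkx wcri hzl hlg zife pqtnq
Hunk 7: at line 1 remove [lkuir] add [gdsj] -> 8 lines: zgkkb gdsj whjkx wcri hzl hlg zife pqtnq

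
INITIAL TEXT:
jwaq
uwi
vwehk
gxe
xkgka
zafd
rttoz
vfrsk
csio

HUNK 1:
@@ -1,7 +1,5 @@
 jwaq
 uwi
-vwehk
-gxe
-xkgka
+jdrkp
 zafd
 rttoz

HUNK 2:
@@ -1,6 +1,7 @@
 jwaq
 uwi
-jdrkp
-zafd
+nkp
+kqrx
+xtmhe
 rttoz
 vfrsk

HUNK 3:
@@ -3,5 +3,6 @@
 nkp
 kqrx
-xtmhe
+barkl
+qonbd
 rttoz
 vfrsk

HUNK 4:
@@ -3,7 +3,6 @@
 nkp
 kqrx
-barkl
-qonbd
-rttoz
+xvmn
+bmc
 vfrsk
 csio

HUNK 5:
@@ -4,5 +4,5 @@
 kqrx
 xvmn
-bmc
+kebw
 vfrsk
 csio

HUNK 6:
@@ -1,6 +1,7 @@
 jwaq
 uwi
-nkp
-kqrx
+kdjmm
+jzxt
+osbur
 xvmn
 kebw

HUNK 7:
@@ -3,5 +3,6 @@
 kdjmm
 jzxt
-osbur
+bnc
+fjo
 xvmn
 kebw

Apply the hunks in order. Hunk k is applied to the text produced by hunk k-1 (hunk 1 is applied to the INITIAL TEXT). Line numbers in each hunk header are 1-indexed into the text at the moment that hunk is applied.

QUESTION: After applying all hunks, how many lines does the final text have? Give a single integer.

Hunk 1: at line 1 remove [vwehk,gxe,xkgka] add [jdrkp] -> 7 lines: jwaq uwi jdrkp zafd rttoz vfrsk csio
Hunk 2: at line 1 remove [jdrkp,zafd] add [nkp,kqrx,xtmhe] -> 8 lines: jwaq uwi nkp kqrx xtmhe rttoz vfrsk csio
Hunk 3: at line 3 remove [xtmhe] add [barkl,qonbd] -> 9 lines: jwaq uwi nkp kqrx barkl qonbd rttoz vfrsk csio
Hunk 4: at line 3 remove [barkl,qonbd,rttoz] add [xvmn,bmc] -> 8 lines: jwaq uwi nkp kqrx xvmn bmc vfrsk csio
Hunk 5: at line 4 remove [bmc] add [kebw] -> 8 lines: jwaq uwi nkp kqrx xvmn kebw vfrsk csio
Hunk 6: at line 1 remove [nkp,kqrx] add [kdjmm,jzxt,osbur] -> 9 lines: jwaq uwi kdjmm jzxt osbur xvmn kebw vfrsk csio
Hunk 7: at line 3 remove [osbur] add [bnc,fjo] -> 10 lines: jwaq uwi kdjmm jzxt bnc fjo xvmn kebw vfrsk csio
Final line count: 10

Answer: 10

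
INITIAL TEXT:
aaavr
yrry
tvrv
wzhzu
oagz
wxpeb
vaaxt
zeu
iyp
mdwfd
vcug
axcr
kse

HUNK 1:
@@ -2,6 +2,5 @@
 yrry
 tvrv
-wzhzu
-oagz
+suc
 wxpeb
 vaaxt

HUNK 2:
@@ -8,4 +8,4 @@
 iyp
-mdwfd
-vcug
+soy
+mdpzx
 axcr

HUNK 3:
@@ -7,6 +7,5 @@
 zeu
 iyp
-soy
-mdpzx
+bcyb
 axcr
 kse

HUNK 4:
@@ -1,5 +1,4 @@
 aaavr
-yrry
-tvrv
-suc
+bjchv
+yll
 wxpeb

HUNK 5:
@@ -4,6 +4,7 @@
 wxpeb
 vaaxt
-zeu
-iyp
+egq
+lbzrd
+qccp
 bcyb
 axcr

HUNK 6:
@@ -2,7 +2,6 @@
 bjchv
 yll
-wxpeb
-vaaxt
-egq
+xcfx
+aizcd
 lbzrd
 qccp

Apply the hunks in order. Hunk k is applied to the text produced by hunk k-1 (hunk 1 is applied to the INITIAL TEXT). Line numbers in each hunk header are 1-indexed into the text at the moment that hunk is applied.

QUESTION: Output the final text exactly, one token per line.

Answer: aaavr
bjchv
yll
xcfx
aizcd
lbzrd
qccp
bcyb
axcr
kse

Derivation:
Hunk 1: at line 2 remove [wzhzu,oagz] add [suc] -> 12 lines: aaavr yrry tvrv suc wxpeb vaaxt zeu iyp mdwfd vcug axcr kse
Hunk 2: at line 8 remove [mdwfd,vcug] add [soy,mdpzx] -> 12 lines: aaavr yrry tvrv suc wxpeb vaaxt zeu iyp soy mdpzx axcr kse
Hunk 3: at line 7 remove [soy,mdpzx] add [bcyb] -> 11 lines: aaavr yrry tvrv suc wxpeb vaaxt zeu iyp bcyb axcr kse
Hunk 4: at line 1 remove [yrry,tvrv,suc] add [bjchv,yll] -> 10 lines: aaavr bjchv yll wxpeb vaaxt zeu iyp bcyb axcr kse
Hunk 5: at line 4 remove [zeu,iyp] add [egq,lbzrd,qccp] -> 11 lines: aaavr bjchv yll wxpeb vaaxt egq lbzrd qccp bcyb axcr kse
Hunk 6: at line 2 remove [wxpeb,vaaxt,egq] add [xcfx,aizcd] -> 10 lines: aaavr bjchv yll xcfx aizcd lbzrd qccp bcyb axcr kse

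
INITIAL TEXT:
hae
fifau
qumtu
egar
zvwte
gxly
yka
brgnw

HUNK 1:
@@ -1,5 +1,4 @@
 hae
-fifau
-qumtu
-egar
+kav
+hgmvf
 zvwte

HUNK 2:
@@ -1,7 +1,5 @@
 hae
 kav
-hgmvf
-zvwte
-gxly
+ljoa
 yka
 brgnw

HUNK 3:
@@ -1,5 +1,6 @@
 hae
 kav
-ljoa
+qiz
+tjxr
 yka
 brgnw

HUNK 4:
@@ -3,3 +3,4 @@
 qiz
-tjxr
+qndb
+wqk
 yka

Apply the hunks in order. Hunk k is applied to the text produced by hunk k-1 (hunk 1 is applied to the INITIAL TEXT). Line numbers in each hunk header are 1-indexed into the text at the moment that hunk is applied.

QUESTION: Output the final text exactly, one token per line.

Answer: hae
kav
qiz
qndb
wqk
yka
brgnw

Derivation:
Hunk 1: at line 1 remove [fifau,qumtu,egar] add [kav,hgmvf] -> 7 lines: hae kav hgmvf zvwte gxly yka brgnw
Hunk 2: at line 1 remove [hgmvf,zvwte,gxly] add [ljoa] -> 5 lines: hae kav ljoa yka brgnw
Hunk 3: at line 1 remove [ljoa] add [qiz,tjxr] -> 6 lines: hae kav qiz tjxr yka brgnw
Hunk 4: at line 3 remove [tjxr] add [qndb,wqk] -> 7 lines: hae kav qiz qndb wqk yka brgnw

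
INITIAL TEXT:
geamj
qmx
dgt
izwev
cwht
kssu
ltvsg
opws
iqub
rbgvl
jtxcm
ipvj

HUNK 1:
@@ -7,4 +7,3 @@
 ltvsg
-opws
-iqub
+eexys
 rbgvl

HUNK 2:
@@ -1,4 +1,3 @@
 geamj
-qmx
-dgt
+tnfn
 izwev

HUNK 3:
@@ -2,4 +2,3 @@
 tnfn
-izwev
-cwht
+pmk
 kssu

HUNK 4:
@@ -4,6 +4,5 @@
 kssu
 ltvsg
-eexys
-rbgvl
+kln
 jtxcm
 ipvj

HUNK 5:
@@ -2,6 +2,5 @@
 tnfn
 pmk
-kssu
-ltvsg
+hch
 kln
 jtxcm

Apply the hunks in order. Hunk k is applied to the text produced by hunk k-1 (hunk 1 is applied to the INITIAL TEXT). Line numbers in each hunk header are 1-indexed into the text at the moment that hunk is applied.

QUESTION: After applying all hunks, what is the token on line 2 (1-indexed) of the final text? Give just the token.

Answer: tnfn

Derivation:
Hunk 1: at line 7 remove [opws,iqub] add [eexys] -> 11 lines: geamj qmx dgt izwev cwht kssu ltvsg eexys rbgvl jtxcm ipvj
Hunk 2: at line 1 remove [qmx,dgt] add [tnfn] -> 10 lines: geamj tnfn izwev cwht kssu ltvsg eexys rbgvl jtxcm ipvj
Hunk 3: at line 2 remove [izwev,cwht] add [pmk] -> 9 lines: geamj tnfn pmk kssu ltvsg eexys rbgvl jtxcm ipvj
Hunk 4: at line 4 remove [eexys,rbgvl] add [kln] -> 8 lines: geamj tnfn pmk kssu ltvsg kln jtxcm ipvj
Hunk 5: at line 2 remove [kssu,ltvsg] add [hch] -> 7 lines: geamj tnfn pmk hch kln jtxcm ipvj
Final line 2: tnfn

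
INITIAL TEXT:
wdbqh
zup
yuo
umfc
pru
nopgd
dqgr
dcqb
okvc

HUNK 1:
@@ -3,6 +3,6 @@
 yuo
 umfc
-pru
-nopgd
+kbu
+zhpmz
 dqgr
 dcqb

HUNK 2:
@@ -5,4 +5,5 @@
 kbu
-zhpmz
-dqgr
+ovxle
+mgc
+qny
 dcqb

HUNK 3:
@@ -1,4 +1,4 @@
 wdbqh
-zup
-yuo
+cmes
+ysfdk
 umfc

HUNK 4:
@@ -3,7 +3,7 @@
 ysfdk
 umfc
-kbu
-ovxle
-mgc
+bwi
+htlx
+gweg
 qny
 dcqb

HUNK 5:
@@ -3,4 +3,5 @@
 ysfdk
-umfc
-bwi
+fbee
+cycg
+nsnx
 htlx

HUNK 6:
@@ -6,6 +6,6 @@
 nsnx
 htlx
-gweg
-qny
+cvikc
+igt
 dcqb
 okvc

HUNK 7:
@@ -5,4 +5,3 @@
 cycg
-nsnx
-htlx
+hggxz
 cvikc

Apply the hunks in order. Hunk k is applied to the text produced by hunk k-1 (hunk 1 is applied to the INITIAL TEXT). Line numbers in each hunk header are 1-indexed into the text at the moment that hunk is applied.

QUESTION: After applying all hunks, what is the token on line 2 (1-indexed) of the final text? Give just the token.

Hunk 1: at line 3 remove [pru,nopgd] add [kbu,zhpmz] -> 9 lines: wdbqh zup yuo umfc kbu zhpmz dqgr dcqb okvc
Hunk 2: at line 5 remove [zhpmz,dqgr] add [ovxle,mgc,qny] -> 10 lines: wdbqh zup yuo umfc kbu ovxle mgc qny dcqb okvc
Hunk 3: at line 1 remove [zup,yuo] add [cmes,ysfdk] -> 10 lines: wdbqh cmes ysfdk umfc kbu ovxle mgc qny dcqb okvc
Hunk 4: at line 3 remove [kbu,ovxle,mgc] add [bwi,htlx,gweg] -> 10 lines: wdbqh cmes ysfdk umfc bwi htlx gweg qny dcqb okvc
Hunk 5: at line 3 remove [umfc,bwi] add [fbee,cycg,nsnx] -> 11 lines: wdbqh cmes ysfdk fbee cycg nsnx htlx gweg qny dcqb okvc
Hunk 6: at line 6 remove [gweg,qny] add [cvikc,igt] -> 11 lines: wdbqh cmes ysfdk fbee cycg nsnx htlx cvikc igt dcqb okvc
Hunk 7: at line 5 remove [nsnx,htlx] add [hggxz] -> 10 lines: wdbqh cmes ysfdk fbee cycg hggxz cvikc igt dcqb okvc
Final line 2: cmes

Answer: cmes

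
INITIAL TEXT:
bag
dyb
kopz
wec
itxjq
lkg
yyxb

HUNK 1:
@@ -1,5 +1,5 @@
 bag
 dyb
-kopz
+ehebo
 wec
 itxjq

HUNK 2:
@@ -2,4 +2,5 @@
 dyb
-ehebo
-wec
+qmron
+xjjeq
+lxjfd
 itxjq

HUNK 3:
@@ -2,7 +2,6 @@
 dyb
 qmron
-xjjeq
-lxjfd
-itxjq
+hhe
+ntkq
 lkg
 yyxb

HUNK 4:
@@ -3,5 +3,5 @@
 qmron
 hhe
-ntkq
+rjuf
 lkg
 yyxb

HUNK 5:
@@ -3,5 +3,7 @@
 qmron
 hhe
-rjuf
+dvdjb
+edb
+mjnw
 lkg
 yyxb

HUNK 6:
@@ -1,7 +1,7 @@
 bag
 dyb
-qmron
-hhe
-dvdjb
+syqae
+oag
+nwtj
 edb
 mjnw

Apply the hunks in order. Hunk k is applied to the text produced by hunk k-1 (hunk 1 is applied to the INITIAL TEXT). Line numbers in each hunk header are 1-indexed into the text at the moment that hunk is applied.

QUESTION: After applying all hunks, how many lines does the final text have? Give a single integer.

Answer: 9

Derivation:
Hunk 1: at line 1 remove [kopz] add [ehebo] -> 7 lines: bag dyb ehebo wec itxjq lkg yyxb
Hunk 2: at line 2 remove [ehebo,wec] add [qmron,xjjeq,lxjfd] -> 8 lines: bag dyb qmron xjjeq lxjfd itxjq lkg yyxb
Hunk 3: at line 2 remove [xjjeq,lxjfd,itxjq] add [hhe,ntkq] -> 7 lines: bag dyb qmron hhe ntkq lkg yyxb
Hunk 4: at line 3 remove [ntkq] add [rjuf] -> 7 lines: bag dyb qmron hhe rjuf lkg yyxb
Hunk 5: at line 3 remove [rjuf] add [dvdjb,edb,mjnw] -> 9 lines: bag dyb qmron hhe dvdjb edb mjnw lkg yyxb
Hunk 6: at line 1 remove [qmron,hhe,dvdjb] add [syqae,oag,nwtj] -> 9 lines: bag dyb syqae oag nwtj edb mjnw lkg yyxb
Final line count: 9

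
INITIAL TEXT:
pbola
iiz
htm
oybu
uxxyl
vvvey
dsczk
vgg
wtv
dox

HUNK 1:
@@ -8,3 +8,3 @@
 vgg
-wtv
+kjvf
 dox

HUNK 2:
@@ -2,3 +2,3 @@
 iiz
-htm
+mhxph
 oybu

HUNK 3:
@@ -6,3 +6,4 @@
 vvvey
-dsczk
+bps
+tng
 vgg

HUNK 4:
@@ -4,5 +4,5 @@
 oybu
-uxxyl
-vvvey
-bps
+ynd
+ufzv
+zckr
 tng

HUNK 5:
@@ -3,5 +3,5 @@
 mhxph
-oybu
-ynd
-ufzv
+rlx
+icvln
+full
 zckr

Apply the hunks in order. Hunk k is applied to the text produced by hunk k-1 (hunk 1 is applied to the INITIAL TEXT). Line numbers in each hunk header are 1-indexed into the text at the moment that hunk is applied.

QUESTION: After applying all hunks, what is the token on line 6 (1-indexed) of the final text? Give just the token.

Hunk 1: at line 8 remove [wtv] add [kjvf] -> 10 lines: pbola iiz htm oybu uxxyl vvvey dsczk vgg kjvf dox
Hunk 2: at line 2 remove [htm] add [mhxph] -> 10 lines: pbola iiz mhxph oybu uxxyl vvvey dsczk vgg kjvf dox
Hunk 3: at line 6 remove [dsczk] add [bps,tng] -> 11 lines: pbola iiz mhxph oybu uxxyl vvvey bps tng vgg kjvf dox
Hunk 4: at line 4 remove [uxxyl,vvvey,bps] add [ynd,ufzv,zckr] -> 11 lines: pbola iiz mhxph oybu ynd ufzv zckr tng vgg kjvf dox
Hunk 5: at line 3 remove [oybu,ynd,ufzv] add [rlx,icvln,full] -> 11 lines: pbola iiz mhxph rlx icvln full zckr tng vgg kjvf dox
Final line 6: full

Answer: full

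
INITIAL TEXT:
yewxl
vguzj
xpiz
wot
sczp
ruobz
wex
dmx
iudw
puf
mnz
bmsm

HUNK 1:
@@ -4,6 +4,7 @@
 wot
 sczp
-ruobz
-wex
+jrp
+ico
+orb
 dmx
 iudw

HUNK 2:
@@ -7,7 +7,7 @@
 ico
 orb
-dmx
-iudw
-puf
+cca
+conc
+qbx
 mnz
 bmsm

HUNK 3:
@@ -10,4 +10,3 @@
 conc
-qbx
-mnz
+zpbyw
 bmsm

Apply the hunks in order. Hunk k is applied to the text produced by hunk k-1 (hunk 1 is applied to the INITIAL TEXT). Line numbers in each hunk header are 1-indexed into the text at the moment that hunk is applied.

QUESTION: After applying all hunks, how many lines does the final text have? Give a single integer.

Answer: 12

Derivation:
Hunk 1: at line 4 remove [ruobz,wex] add [jrp,ico,orb] -> 13 lines: yewxl vguzj xpiz wot sczp jrp ico orb dmx iudw puf mnz bmsm
Hunk 2: at line 7 remove [dmx,iudw,puf] add [cca,conc,qbx] -> 13 lines: yewxl vguzj xpiz wot sczp jrp ico orb cca conc qbx mnz bmsm
Hunk 3: at line 10 remove [qbx,mnz] add [zpbyw] -> 12 lines: yewxl vguzj xpiz wot sczp jrp ico orb cca conc zpbyw bmsm
Final line count: 12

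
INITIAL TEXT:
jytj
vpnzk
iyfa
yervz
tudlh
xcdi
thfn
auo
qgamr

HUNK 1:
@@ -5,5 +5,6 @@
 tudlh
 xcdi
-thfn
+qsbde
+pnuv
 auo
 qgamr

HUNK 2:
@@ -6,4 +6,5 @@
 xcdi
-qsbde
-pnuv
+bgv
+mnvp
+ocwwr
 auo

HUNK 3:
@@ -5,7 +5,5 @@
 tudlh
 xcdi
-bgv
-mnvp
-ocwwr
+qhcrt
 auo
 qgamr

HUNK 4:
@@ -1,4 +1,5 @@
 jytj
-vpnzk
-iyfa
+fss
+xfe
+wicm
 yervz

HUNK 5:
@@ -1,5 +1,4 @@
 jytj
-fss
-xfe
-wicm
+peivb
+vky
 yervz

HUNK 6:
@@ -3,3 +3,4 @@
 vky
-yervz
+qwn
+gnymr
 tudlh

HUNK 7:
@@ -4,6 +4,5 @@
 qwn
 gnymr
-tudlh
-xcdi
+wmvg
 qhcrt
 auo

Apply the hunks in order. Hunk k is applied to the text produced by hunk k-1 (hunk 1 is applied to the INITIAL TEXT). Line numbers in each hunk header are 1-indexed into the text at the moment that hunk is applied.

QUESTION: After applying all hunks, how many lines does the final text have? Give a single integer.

Hunk 1: at line 5 remove [thfn] add [qsbde,pnuv] -> 10 lines: jytj vpnzk iyfa yervz tudlh xcdi qsbde pnuv auo qgamr
Hunk 2: at line 6 remove [qsbde,pnuv] add [bgv,mnvp,ocwwr] -> 11 lines: jytj vpnzk iyfa yervz tudlh xcdi bgv mnvp ocwwr auo qgamr
Hunk 3: at line 5 remove [bgv,mnvp,ocwwr] add [qhcrt] -> 9 lines: jytj vpnzk iyfa yervz tudlh xcdi qhcrt auo qgamr
Hunk 4: at line 1 remove [vpnzk,iyfa] add [fss,xfe,wicm] -> 10 lines: jytj fss xfe wicm yervz tudlh xcdi qhcrt auo qgamr
Hunk 5: at line 1 remove [fss,xfe,wicm] add [peivb,vky] -> 9 lines: jytj peivb vky yervz tudlh xcdi qhcrt auo qgamr
Hunk 6: at line 3 remove [yervz] add [qwn,gnymr] -> 10 lines: jytj peivb vky qwn gnymr tudlh xcdi qhcrt auo qgamr
Hunk 7: at line 4 remove [tudlh,xcdi] add [wmvg] -> 9 lines: jytj peivb vky qwn gnymr wmvg qhcrt auo qgamr
Final line count: 9

Answer: 9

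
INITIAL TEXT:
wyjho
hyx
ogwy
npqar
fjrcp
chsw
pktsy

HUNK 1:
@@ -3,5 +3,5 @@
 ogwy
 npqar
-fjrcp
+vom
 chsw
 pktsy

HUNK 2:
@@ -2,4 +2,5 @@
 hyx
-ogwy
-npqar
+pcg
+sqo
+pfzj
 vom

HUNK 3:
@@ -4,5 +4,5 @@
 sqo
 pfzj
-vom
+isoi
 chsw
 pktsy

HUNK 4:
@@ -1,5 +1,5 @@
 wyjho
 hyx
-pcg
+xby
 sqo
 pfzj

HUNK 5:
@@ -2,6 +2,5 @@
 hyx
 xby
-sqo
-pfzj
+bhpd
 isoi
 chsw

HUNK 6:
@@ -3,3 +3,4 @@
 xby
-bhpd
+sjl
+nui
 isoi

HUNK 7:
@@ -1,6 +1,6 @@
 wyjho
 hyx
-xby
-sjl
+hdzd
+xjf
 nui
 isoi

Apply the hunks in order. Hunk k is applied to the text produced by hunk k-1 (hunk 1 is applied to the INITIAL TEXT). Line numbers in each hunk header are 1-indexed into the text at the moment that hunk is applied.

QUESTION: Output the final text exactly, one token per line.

Answer: wyjho
hyx
hdzd
xjf
nui
isoi
chsw
pktsy

Derivation:
Hunk 1: at line 3 remove [fjrcp] add [vom] -> 7 lines: wyjho hyx ogwy npqar vom chsw pktsy
Hunk 2: at line 2 remove [ogwy,npqar] add [pcg,sqo,pfzj] -> 8 lines: wyjho hyx pcg sqo pfzj vom chsw pktsy
Hunk 3: at line 4 remove [vom] add [isoi] -> 8 lines: wyjho hyx pcg sqo pfzj isoi chsw pktsy
Hunk 4: at line 1 remove [pcg] add [xby] -> 8 lines: wyjho hyx xby sqo pfzj isoi chsw pktsy
Hunk 5: at line 2 remove [sqo,pfzj] add [bhpd] -> 7 lines: wyjho hyx xby bhpd isoi chsw pktsy
Hunk 6: at line 3 remove [bhpd] add [sjl,nui] -> 8 lines: wyjho hyx xby sjl nui isoi chsw pktsy
Hunk 7: at line 1 remove [xby,sjl] add [hdzd,xjf] -> 8 lines: wyjho hyx hdzd xjf nui isoi chsw pktsy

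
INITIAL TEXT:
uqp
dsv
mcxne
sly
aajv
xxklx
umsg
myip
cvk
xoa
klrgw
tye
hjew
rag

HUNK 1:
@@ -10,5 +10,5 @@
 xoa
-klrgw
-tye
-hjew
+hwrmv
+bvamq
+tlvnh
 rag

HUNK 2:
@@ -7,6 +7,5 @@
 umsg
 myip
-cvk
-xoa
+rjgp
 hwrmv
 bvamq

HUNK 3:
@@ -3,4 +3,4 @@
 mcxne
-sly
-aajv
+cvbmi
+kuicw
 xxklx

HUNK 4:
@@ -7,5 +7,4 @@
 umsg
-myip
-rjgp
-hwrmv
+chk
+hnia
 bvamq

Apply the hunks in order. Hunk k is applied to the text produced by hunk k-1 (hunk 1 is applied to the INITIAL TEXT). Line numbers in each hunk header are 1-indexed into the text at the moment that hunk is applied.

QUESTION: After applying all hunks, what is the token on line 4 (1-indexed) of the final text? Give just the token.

Answer: cvbmi

Derivation:
Hunk 1: at line 10 remove [klrgw,tye,hjew] add [hwrmv,bvamq,tlvnh] -> 14 lines: uqp dsv mcxne sly aajv xxklx umsg myip cvk xoa hwrmv bvamq tlvnh rag
Hunk 2: at line 7 remove [cvk,xoa] add [rjgp] -> 13 lines: uqp dsv mcxne sly aajv xxklx umsg myip rjgp hwrmv bvamq tlvnh rag
Hunk 3: at line 3 remove [sly,aajv] add [cvbmi,kuicw] -> 13 lines: uqp dsv mcxne cvbmi kuicw xxklx umsg myip rjgp hwrmv bvamq tlvnh rag
Hunk 4: at line 7 remove [myip,rjgp,hwrmv] add [chk,hnia] -> 12 lines: uqp dsv mcxne cvbmi kuicw xxklx umsg chk hnia bvamq tlvnh rag
Final line 4: cvbmi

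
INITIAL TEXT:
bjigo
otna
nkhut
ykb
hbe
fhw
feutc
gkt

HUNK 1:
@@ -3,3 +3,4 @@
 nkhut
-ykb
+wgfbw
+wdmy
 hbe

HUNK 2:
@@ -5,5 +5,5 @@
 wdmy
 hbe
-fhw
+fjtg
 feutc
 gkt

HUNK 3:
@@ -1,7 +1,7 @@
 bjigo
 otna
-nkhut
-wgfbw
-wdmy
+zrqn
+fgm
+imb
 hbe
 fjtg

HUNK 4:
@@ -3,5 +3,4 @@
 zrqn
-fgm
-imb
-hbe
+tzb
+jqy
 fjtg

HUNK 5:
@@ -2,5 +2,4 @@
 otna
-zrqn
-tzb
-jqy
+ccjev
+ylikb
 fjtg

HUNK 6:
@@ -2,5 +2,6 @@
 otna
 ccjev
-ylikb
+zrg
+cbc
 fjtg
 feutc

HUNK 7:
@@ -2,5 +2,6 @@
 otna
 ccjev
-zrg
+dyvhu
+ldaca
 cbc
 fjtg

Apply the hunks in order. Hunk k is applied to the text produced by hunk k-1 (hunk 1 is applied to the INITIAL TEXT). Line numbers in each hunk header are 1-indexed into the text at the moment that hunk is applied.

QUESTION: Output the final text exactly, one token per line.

Answer: bjigo
otna
ccjev
dyvhu
ldaca
cbc
fjtg
feutc
gkt

Derivation:
Hunk 1: at line 3 remove [ykb] add [wgfbw,wdmy] -> 9 lines: bjigo otna nkhut wgfbw wdmy hbe fhw feutc gkt
Hunk 2: at line 5 remove [fhw] add [fjtg] -> 9 lines: bjigo otna nkhut wgfbw wdmy hbe fjtg feutc gkt
Hunk 3: at line 1 remove [nkhut,wgfbw,wdmy] add [zrqn,fgm,imb] -> 9 lines: bjigo otna zrqn fgm imb hbe fjtg feutc gkt
Hunk 4: at line 3 remove [fgm,imb,hbe] add [tzb,jqy] -> 8 lines: bjigo otna zrqn tzb jqy fjtg feutc gkt
Hunk 5: at line 2 remove [zrqn,tzb,jqy] add [ccjev,ylikb] -> 7 lines: bjigo otna ccjev ylikb fjtg feutc gkt
Hunk 6: at line 2 remove [ylikb] add [zrg,cbc] -> 8 lines: bjigo otna ccjev zrg cbc fjtg feutc gkt
Hunk 7: at line 2 remove [zrg] add [dyvhu,ldaca] -> 9 lines: bjigo otna ccjev dyvhu ldaca cbc fjtg feutc gkt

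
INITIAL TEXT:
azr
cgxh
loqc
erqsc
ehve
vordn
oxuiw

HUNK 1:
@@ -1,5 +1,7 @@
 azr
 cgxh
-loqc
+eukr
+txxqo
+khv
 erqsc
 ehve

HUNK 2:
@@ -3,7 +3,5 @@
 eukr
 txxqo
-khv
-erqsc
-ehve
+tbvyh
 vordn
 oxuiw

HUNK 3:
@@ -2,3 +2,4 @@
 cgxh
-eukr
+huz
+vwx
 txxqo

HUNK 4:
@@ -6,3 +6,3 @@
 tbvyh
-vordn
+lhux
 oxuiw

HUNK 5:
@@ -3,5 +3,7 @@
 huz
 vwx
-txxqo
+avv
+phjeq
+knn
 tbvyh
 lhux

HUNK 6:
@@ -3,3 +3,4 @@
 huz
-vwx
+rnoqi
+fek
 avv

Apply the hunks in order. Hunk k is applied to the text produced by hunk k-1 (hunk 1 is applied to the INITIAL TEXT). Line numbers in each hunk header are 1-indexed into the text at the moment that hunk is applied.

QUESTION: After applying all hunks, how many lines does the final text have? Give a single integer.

Answer: 11

Derivation:
Hunk 1: at line 1 remove [loqc] add [eukr,txxqo,khv] -> 9 lines: azr cgxh eukr txxqo khv erqsc ehve vordn oxuiw
Hunk 2: at line 3 remove [khv,erqsc,ehve] add [tbvyh] -> 7 lines: azr cgxh eukr txxqo tbvyh vordn oxuiw
Hunk 3: at line 2 remove [eukr] add [huz,vwx] -> 8 lines: azr cgxh huz vwx txxqo tbvyh vordn oxuiw
Hunk 4: at line 6 remove [vordn] add [lhux] -> 8 lines: azr cgxh huz vwx txxqo tbvyh lhux oxuiw
Hunk 5: at line 3 remove [txxqo] add [avv,phjeq,knn] -> 10 lines: azr cgxh huz vwx avv phjeq knn tbvyh lhux oxuiw
Hunk 6: at line 3 remove [vwx] add [rnoqi,fek] -> 11 lines: azr cgxh huz rnoqi fek avv phjeq knn tbvyh lhux oxuiw
Final line count: 11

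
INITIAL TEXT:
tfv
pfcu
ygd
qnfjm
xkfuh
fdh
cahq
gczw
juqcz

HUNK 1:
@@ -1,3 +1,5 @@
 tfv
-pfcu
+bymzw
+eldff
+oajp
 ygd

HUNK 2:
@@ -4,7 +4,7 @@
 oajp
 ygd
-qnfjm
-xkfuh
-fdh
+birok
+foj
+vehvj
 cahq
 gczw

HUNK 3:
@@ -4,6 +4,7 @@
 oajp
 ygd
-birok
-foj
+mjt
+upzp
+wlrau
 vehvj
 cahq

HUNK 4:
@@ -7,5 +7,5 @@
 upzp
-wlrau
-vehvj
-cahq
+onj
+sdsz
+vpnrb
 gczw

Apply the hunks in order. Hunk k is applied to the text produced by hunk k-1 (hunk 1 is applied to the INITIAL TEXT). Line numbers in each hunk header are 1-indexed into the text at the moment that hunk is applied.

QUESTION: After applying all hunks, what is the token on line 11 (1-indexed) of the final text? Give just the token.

Hunk 1: at line 1 remove [pfcu] add [bymzw,eldff,oajp] -> 11 lines: tfv bymzw eldff oajp ygd qnfjm xkfuh fdh cahq gczw juqcz
Hunk 2: at line 4 remove [qnfjm,xkfuh,fdh] add [birok,foj,vehvj] -> 11 lines: tfv bymzw eldff oajp ygd birok foj vehvj cahq gczw juqcz
Hunk 3: at line 4 remove [birok,foj] add [mjt,upzp,wlrau] -> 12 lines: tfv bymzw eldff oajp ygd mjt upzp wlrau vehvj cahq gczw juqcz
Hunk 4: at line 7 remove [wlrau,vehvj,cahq] add [onj,sdsz,vpnrb] -> 12 lines: tfv bymzw eldff oajp ygd mjt upzp onj sdsz vpnrb gczw juqcz
Final line 11: gczw

Answer: gczw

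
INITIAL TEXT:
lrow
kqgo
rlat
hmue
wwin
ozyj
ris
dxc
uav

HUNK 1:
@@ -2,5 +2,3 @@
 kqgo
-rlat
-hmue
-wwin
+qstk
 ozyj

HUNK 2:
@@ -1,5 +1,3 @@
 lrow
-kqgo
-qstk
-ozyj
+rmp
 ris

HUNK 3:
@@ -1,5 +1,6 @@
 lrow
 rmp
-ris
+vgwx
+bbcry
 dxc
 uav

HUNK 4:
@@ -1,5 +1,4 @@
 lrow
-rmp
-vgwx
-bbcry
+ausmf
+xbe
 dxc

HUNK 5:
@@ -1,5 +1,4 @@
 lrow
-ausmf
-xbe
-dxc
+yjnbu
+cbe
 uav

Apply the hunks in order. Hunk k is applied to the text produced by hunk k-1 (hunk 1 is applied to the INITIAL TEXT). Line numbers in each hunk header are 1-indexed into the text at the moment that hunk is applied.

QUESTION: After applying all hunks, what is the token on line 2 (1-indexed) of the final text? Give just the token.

Hunk 1: at line 2 remove [rlat,hmue,wwin] add [qstk] -> 7 lines: lrow kqgo qstk ozyj ris dxc uav
Hunk 2: at line 1 remove [kqgo,qstk,ozyj] add [rmp] -> 5 lines: lrow rmp ris dxc uav
Hunk 3: at line 1 remove [ris] add [vgwx,bbcry] -> 6 lines: lrow rmp vgwx bbcry dxc uav
Hunk 4: at line 1 remove [rmp,vgwx,bbcry] add [ausmf,xbe] -> 5 lines: lrow ausmf xbe dxc uav
Hunk 5: at line 1 remove [ausmf,xbe,dxc] add [yjnbu,cbe] -> 4 lines: lrow yjnbu cbe uav
Final line 2: yjnbu

Answer: yjnbu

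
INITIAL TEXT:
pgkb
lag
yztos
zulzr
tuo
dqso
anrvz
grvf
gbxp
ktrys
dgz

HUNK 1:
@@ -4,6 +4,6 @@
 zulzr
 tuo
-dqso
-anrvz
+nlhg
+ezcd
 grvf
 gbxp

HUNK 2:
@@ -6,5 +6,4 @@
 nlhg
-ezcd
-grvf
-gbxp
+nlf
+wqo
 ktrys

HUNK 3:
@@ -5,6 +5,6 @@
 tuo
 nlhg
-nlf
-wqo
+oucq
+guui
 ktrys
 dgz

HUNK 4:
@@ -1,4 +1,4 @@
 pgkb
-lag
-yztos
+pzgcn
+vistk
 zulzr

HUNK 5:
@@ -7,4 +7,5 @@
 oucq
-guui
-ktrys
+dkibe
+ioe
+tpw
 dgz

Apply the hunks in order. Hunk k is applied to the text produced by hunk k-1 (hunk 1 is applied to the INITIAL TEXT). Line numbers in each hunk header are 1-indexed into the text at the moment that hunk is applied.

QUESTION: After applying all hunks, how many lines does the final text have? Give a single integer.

Hunk 1: at line 4 remove [dqso,anrvz] add [nlhg,ezcd] -> 11 lines: pgkb lag yztos zulzr tuo nlhg ezcd grvf gbxp ktrys dgz
Hunk 2: at line 6 remove [ezcd,grvf,gbxp] add [nlf,wqo] -> 10 lines: pgkb lag yztos zulzr tuo nlhg nlf wqo ktrys dgz
Hunk 3: at line 5 remove [nlf,wqo] add [oucq,guui] -> 10 lines: pgkb lag yztos zulzr tuo nlhg oucq guui ktrys dgz
Hunk 4: at line 1 remove [lag,yztos] add [pzgcn,vistk] -> 10 lines: pgkb pzgcn vistk zulzr tuo nlhg oucq guui ktrys dgz
Hunk 5: at line 7 remove [guui,ktrys] add [dkibe,ioe,tpw] -> 11 lines: pgkb pzgcn vistk zulzr tuo nlhg oucq dkibe ioe tpw dgz
Final line count: 11

Answer: 11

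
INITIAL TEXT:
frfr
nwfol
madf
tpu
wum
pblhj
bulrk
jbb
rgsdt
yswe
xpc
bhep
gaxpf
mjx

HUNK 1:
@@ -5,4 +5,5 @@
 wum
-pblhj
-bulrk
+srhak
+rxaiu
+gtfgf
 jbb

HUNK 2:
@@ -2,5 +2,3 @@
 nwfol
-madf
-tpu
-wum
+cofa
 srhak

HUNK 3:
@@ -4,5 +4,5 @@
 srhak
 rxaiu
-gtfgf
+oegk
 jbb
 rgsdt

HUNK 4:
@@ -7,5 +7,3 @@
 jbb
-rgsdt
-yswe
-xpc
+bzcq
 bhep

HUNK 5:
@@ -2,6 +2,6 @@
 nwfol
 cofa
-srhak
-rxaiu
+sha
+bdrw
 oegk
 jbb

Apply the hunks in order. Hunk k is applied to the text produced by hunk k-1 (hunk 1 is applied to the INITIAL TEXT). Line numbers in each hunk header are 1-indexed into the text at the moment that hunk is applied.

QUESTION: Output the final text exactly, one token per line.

Answer: frfr
nwfol
cofa
sha
bdrw
oegk
jbb
bzcq
bhep
gaxpf
mjx

Derivation:
Hunk 1: at line 5 remove [pblhj,bulrk] add [srhak,rxaiu,gtfgf] -> 15 lines: frfr nwfol madf tpu wum srhak rxaiu gtfgf jbb rgsdt yswe xpc bhep gaxpf mjx
Hunk 2: at line 2 remove [madf,tpu,wum] add [cofa] -> 13 lines: frfr nwfol cofa srhak rxaiu gtfgf jbb rgsdt yswe xpc bhep gaxpf mjx
Hunk 3: at line 4 remove [gtfgf] add [oegk] -> 13 lines: frfr nwfol cofa srhak rxaiu oegk jbb rgsdt yswe xpc bhep gaxpf mjx
Hunk 4: at line 7 remove [rgsdt,yswe,xpc] add [bzcq] -> 11 lines: frfr nwfol cofa srhak rxaiu oegk jbb bzcq bhep gaxpf mjx
Hunk 5: at line 2 remove [srhak,rxaiu] add [sha,bdrw] -> 11 lines: frfr nwfol cofa sha bdrw oegk jbb bzcq bhep gaxpf mjx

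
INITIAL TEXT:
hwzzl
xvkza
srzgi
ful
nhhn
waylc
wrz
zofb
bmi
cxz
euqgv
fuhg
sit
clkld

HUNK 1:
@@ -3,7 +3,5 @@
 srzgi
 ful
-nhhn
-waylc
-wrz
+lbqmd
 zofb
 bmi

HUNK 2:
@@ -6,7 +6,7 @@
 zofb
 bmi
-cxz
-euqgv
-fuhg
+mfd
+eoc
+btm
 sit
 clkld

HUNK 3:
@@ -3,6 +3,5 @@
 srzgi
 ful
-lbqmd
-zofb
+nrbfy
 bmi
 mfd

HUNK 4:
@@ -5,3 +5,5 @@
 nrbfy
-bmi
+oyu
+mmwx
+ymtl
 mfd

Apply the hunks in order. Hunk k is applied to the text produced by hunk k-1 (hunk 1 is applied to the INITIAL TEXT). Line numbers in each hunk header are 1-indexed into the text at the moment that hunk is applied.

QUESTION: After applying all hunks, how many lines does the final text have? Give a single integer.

Answer: 13

Derivation:
Hunk 1: at line 3 remove [nhhn,waylc,wrz] add [lbqmd] -> 12 lines: hwzzl xvkza srzgi ful lbqmd zofb bmi cxz euqgv fuhg sit clkld
Hunk 2: at line 6 remove [cxz,euqgv,fuhg] add [mfd,eoc,btm] -> 12 lines: hwzzl xvkza srzgi ful lbqmd zofb bmi mfd eoc btm sit clkld
Hunk 3: at line 3 remove [lbqmd,zofb] add [nrbfy] -> 11 lines: hwzzl xvkza srzgi ful nrbfy bmi mfd eoc btm sit clkld
Hunk 4: at line 5 remove [bmi] add [oyu,mmwx,ymtl] -> 13 lines: hwzzl xvkza srzgi ful nrbfy oyu mmwx ymtl mfd eoc btm sit clkld
Final line count: 13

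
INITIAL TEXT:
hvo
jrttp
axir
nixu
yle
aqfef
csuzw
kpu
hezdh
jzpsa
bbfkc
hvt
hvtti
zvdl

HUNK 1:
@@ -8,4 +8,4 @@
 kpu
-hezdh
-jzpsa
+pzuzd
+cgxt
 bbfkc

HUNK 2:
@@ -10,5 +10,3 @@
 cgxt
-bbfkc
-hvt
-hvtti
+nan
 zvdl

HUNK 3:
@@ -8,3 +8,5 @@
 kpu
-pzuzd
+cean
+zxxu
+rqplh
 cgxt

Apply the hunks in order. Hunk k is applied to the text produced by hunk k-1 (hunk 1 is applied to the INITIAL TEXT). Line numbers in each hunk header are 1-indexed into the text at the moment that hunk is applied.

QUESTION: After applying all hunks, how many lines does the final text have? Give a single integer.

Hunk 1: at line 8 remove [hezdh,jzpsa] add [pzuzd,cgxt] -> 14 lines: hvo jrttp axir nixu yle aqfef csuzw kpu pzuzd cgxt bbfkc hvt hvtti zvdl
Hunk 2: at line 10 remove [bbfkc,hvt,hvtti] add [nan] -> 12 lines: hvo jrttp axir nixu yle aqfef csuzw kpu pzuzd cgxt nan zvdl
Hunk 3: at line 8 remove [pzuzd] add [cean,zxxu,rqplh] -> 14 lines: hvo jrttp axir nixu yle aqfef csuzw kpu cean zxxu rqplh cgxt nan zvdl
Final line count: 14

Answer: 14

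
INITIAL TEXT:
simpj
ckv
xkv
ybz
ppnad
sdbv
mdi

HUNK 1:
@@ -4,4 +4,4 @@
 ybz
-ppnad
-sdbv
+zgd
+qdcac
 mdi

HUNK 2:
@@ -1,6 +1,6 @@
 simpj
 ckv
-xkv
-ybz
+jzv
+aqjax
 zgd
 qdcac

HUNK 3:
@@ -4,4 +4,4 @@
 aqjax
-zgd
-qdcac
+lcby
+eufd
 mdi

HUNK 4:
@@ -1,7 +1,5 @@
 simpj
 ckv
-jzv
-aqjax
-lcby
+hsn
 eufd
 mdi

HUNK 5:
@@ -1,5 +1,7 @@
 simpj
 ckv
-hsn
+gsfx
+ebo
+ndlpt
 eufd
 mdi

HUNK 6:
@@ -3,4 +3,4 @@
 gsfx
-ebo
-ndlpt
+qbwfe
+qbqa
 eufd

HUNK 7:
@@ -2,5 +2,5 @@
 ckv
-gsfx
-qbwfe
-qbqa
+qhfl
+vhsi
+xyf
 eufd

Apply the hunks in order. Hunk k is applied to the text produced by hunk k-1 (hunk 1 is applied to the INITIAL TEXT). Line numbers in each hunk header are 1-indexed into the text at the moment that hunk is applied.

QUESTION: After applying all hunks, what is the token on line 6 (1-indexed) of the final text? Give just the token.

Hunk 1: at line 4 remove [ppnad,sdbv] add [zgd,qdcac] -> 7 lines: simpj ckv xkv ybz zgd qdcac mdi
Hunk 2: at line 1 remove [xkv,ybz] add [jzv,aqjax] -> 7 lines: simpj ckv jzv aqjax zgd qdcac mdi
Hunk 3: at line 4 remove [zgd,qdcac] add [lcby,eufd] -> 7 lines: simpj ckv jzv aqjax lcby eufd mdi
Hunk 4: at line 1 remove [jzv,aqjax,lcby] add [hsn] -> 5 lines: simpj ckv hsn eufd mdi
Hunk 5: at line 1 remove [hsn] add [gsfx,ebo,ndlpt] -> 7 lines: simpj ckv gsfx ebo ndlpt eufd mdi
Hunk 6: at line 3 remove [ebo,ndlpt] add [qbwfe,qbqa] -> 7 lines: simpj ckv gsfx qbwfe qbqa eufd mdi
Hunk 7: at line 2 remove [gsfx,qbwfe,qbqa] add [qhfl,vhsi,xyf] -> 7 lines: simpj ckv qhfl vhsi xyf eufd mdi
Final line 6: eufd

Answer: eufd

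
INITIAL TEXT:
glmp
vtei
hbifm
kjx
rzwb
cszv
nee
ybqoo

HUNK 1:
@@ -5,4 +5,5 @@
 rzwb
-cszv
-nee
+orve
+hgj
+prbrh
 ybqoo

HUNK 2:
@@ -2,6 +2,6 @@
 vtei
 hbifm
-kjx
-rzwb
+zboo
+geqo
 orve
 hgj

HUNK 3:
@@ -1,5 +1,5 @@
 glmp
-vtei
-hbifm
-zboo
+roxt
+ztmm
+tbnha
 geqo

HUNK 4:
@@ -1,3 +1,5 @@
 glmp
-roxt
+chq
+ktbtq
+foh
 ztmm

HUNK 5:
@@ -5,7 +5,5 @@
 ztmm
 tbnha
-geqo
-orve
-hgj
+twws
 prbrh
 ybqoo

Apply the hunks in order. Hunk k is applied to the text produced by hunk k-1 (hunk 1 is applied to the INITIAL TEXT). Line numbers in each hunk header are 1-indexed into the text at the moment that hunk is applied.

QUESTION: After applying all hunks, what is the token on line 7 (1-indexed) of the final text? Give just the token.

Hunk 1: at line 5 remove [cszv,nee] add [orve,hgj,prbrh] -> 9 lines: glmp vtei hbifm kjx rzwb orve hgj prbrh ybqoo
Hunk 2: at line 2 remove [kjx,rzwb] add [zboo,geqo] -> 9 lines: glmp vtei hbifm zboo geqo orve hgj prbrh ybqoo
Hunk 3: at line 1 remove [vtei,hbifm,zboo] add [roxt,ztmm,tbnha] -> 9 lines: glmp roxt ztmm tbnha geqo orve hgj prbrh ybqoo
Hunk 4: at line 1 remove [roxt] add [chq,ktbtq,foh] -> 11 lines: glmp chq ktbtq foh ztmm tbnha geqo orve hgj prbrh ybqoo
Hunk 5: at line 5 remove [geqo,orve,hgj] add [twws] -> 9 lines: glmp chq ktbtq foh ztmm tbnha twws prbrh ybqoo
Final line 7: twws

Answer: twws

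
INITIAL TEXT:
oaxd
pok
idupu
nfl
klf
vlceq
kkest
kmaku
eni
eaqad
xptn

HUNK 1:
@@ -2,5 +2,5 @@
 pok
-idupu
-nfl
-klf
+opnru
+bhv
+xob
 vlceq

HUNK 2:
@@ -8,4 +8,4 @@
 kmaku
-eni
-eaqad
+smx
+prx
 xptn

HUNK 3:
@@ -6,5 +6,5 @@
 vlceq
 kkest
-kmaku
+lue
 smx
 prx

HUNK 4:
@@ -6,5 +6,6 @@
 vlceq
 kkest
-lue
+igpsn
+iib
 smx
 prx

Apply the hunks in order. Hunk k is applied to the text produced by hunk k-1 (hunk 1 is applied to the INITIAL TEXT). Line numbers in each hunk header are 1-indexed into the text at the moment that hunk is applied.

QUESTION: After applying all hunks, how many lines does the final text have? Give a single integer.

Answer: 12

Derivation:
Hunk 1: at line 2 remove [idupu,nfl,klf] add [opnru,bhv,xob] -> 11 lines: oaxd pok opnru bhv xob vlceq kkest kmaku eni eaqad xptn
Hunk 2: at line 8 remove [eni,eaqad] add [smx,prx] -> 11 lines: oaxd pok opnru bhv xob vlceq kkest kmaku smx prx xptn
Hunk 3: at line 6 remove [kmaku] add [lue] -> 11 lines: oaxd pok opnru bhv xob vlceq kkest lue smx prx xptn
Hunk 4: at line 6 remove [lue] add [igpsn,iib] -> 12 lines: oaxd pok opnru bhv xob vlceq kkest igpsn iib smx prx xptn
Final line count: 12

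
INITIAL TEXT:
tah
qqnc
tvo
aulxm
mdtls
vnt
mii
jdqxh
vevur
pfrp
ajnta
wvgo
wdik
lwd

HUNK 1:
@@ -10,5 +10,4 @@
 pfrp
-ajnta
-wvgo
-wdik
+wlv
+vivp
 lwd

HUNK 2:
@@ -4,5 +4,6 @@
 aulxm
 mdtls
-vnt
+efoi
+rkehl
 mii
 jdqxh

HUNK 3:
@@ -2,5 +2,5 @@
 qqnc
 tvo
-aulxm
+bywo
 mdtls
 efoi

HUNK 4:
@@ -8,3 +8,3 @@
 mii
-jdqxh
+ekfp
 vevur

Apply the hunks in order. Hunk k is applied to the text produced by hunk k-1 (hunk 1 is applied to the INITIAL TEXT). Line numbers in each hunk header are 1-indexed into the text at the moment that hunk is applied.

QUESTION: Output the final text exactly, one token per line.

Answer: tah
qqnc
tvo
bywo
mdtls
efoi
rkehl
mii
ekfp
vevur
pfrp
wlv
vivp
lwd

Derivation:
Hunk 1: at line 10 remove [ajnta,wvgo,wdik] add [wlv,vivp] -> 13 lines: tah qqnc tvo aulxm mdtls vnt mii jdqxh vevur pfrp wlv vivp lwd
Hunk 2: at line 4 remove [vnt] add [efoi,rkehl] -> 14 lines: tah qqnc tvo aulxm mdtls efoi rkehl mii jdqxh vevur pfrp wlv vivp lwd
Hunk 3: at line 2 remove [aulxm] add [bywo] -> 14 lines: tah qqnc tvo bywo mdtls efoi rkehl mii jdqxh vevur pfrp wlv vivp lwd
Hunk 4: at line 8 remove [jdqxh] add [ekfp] -> 14 lines: tah qqnc tvo bywo mdtls efoi rkehl mii ekfp vevur pfrp wlv vivp lwd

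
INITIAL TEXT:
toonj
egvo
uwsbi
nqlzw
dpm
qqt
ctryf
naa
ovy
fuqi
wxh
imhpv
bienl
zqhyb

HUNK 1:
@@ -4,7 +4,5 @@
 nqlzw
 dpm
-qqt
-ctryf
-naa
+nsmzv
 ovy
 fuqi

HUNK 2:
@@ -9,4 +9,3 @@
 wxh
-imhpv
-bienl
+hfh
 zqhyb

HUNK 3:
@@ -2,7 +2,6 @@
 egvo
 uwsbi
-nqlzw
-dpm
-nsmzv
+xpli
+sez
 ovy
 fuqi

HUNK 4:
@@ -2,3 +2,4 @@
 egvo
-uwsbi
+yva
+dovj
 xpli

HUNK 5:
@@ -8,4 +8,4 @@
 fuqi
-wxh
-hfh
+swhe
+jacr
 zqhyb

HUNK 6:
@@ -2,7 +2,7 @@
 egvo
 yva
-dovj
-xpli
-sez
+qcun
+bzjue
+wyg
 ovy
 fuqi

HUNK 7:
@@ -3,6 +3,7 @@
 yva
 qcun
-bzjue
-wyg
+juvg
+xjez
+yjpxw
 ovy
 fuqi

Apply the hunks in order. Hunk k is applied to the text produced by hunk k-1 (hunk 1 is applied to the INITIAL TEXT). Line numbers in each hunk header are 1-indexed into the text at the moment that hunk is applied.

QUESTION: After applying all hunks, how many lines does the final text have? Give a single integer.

Answer: 12

Derivation:
Hunk 1: at line 4 remove [qqt,ctryf,naa] add [nsmzv] -> 12 lines: toonj egvo uwsbi nqlzw dpm nsmzv ovy fuqi wxh imhpv bienl zqhyb
Hunk 2: at line 9 remove [imhpv,bienl] add [hfh] -> 11 lines: toonj egvo uwsbi nqlzw dpm nsmzv ovy fuqi wxh hfh zqhyb
Hunk 3: at line 2 remove [nqlzw,dpm,nsmzv] add [xpli,sez] -> 10 lines: toonj egvo uwsbi xpli sez ovy fuqi wxh hfh zqhyb
Hunk 4: at line 2 remove [uwsbi] add [yva,dovj] -> 11 lines: toonj egvo yva dovj xpli sez ovy fuqi wxh hfh zqhyb
Hunk 5: at line 8 remove [wxh,hfh] add [swhe,jacr] -> 11 lines: toonj egvo yva dovj xpli sez ovy fuqi swhe jacr zqhyb
Hunk 6: at line 2 remove [dovj,xpli,sez] add [qcun,bzjue,wyg] -> 11 lines: toonj egvo yva qcun bzjue wyg ovy fuqi swhe jacr zqhyb
Hunk 7: at line 3 remove [bzjue,wyg] add [juvg,xjez,yjpxw] -> 12 lines: toonj egvo yva qcun juvg xjez yjpxw ovy fuqi swhe jacr zqhyb
Final line count: 12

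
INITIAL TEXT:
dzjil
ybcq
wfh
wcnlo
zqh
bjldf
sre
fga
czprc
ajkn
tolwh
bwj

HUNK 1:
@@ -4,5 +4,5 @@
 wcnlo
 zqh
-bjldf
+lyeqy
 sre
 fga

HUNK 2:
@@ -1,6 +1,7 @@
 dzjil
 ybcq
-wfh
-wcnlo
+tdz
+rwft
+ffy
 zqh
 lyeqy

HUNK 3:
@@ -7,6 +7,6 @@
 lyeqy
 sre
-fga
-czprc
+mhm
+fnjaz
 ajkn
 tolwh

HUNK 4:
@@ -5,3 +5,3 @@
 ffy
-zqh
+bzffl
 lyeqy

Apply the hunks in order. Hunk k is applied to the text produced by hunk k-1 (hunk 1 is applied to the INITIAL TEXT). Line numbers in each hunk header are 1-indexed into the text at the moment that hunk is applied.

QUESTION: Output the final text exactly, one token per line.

Hunk 1: at line 4 remove [bjldf] add [lyeqy] -> 12 lines: dzjil ybcq wfh wcnlo zqh lyeqy sre fga czprc ajkn tolwh bwj
Hunk 2: at line 1 remove [wfh,wcnlo] add [tdz,rwft,ffy] -> 13 lines: dzjil ybcq tdz rwft ffy zqh lyeqy sre fga czprc ajkn tolwh bwj
Hunk 3: at line 7 remove [fga,czprc] add [mhm,fnjaz] -> 13 lines: dzjil ybcq tdz rwft ffy zqh lyeqy sre mhm fnjaz ajkn tolwh bwj
Hunk 4: at line 5 remove [zqh] add [bzffl] -> 13 lines: dzjil ybcq tdz rwft ffy bzffl lyeqy sre mhm fnjaz ajkn tolwh bwj

Answer: dzjil
ybcq
tdz
rwft
ffy
bzffl
lyeqy
sre
mhm
fnjaz
ajkn
tolwh
bwj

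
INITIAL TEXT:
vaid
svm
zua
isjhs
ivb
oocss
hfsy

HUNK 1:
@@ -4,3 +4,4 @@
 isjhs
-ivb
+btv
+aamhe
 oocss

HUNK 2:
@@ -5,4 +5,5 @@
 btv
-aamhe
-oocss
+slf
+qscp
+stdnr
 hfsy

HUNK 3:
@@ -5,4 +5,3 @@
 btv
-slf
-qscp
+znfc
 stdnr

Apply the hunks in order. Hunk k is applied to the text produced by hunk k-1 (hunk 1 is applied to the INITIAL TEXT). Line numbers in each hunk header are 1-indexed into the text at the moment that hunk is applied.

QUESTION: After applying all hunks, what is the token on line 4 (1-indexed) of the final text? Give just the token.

Hunk 1: at line 4 remove [ivb] add [btv,aamhe] -> 8 lines: vaid svm zua isjhs btv aamhe oocss hfsy
Hunk 2: at line 5 remove [aamhe,oocss] add [slf,qscp,stdnr] -> 9 lines: vaid svm zua isjhs btv slf qscp stdnr hfsy
Hunk 3: at line 5 remove [slf,qscp] add [znfc] -> 8 lines: vaid svm zua isjhs btv znfc stdnr hfsy
Final line 4: isjhs

Answer: isjhs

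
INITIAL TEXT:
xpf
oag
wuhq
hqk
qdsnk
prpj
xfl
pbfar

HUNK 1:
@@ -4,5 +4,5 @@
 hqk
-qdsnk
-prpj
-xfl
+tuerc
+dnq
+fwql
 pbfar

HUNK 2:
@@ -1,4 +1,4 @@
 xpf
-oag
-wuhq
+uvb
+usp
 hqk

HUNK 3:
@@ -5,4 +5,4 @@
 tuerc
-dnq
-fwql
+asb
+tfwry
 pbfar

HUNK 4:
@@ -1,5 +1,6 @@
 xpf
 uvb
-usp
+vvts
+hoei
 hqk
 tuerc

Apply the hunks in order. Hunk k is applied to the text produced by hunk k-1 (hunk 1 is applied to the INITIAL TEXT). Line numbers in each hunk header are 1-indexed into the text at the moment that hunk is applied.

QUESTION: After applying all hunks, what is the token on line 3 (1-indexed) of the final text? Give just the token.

Answer: vvts

Derivation:
Hunk 1: at line 4 remove [qdsnk,prpj,xfl] add [tuerc,dnq,fwql] -> 8 lines: xpf oag wuhq hqk tuerc dnq fwql pbfar
Hunk 2: at line 1 remove [oag,wuhq] add [uvb,usp] -> 8 lines: xpf uvb usp hqk tuerc dnq fwql pbfar
Hunk 3: at line 5 remove [dnq,fwql] add [asb,tfwry] -> 8 lines: xpf uvb usp hqk tuerc asb tfwry pbfar
Hunk 4: at line 1 remove [usp] add [vvts,hoei] -> 9 lines: xpf uvb vvts hoei hqk tuerc asb tfwry pbfar
Final line 3: vvts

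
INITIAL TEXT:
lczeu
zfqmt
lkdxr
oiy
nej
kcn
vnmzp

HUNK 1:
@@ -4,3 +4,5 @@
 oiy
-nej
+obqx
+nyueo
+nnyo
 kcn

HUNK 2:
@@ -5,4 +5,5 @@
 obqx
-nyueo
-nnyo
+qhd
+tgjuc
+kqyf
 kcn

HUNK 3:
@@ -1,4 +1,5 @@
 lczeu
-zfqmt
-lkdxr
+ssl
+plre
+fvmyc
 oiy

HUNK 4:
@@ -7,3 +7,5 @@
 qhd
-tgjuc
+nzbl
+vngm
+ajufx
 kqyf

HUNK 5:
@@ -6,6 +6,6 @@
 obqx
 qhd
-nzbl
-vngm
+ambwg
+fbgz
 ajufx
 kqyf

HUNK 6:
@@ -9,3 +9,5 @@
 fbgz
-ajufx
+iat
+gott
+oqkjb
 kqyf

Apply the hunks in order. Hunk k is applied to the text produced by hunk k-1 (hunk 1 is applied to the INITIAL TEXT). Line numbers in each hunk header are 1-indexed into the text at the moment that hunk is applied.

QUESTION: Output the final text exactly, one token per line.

Answer: lczeu
ssl
plre
fvmyc
oiy
obqx
qhd
ambwg
fbgz
iat
gott
oqkjb
kqyf
kcn
vnmzp

Derivation:
Hunk 1: at line 4 remove [nej] add [obqx,nyueo,nnyo] -> 9 lines: lczeu zfqmt lkdxr oiy obqx nyueo nnyo kcn vnmzp
Hunk 2: at line 5 remove [nyueo,nnyo] add [qhd,tgjuc,kqyf] -> 10 lines: lczeu zfqmt lkdxr oiy obqx qhd tgjuc kqyf kcn vnmzp
Hunk 3: at line 1 remove [zfqmt,lkdxr] add [ssl,plre,fvmyc] -> 11 lines: lczeu ssl plre fvmyc oiy obqx qhd tgjuc kqyf kcn vnmzp
Hunk 4: at line 7 remove [tgjuc] add [nzbl,vngm,ajufx] -> 13 lines: lczeu ssl plre fvmyc oiy obqx qhd nzbl vngm ajufx kqyf kcn vnmzp
Hunk 5: at line 6 remove [nzbl,vngm] add [ambwg,fbgz] -> 13 lines: lczeu ssl plre fvmyc oiy obqx qhd ambwg fbgz ajufx kqyf kcn vnmzp
Hunk 6: at line 9 remove [ajufx] add [iat,gott,oqkjb] -> 15 lines: lczeu ssl plre fvmyc oiy obqx qhd ambwg fbgz iat gott oqkjb kqyf kcn vnmzp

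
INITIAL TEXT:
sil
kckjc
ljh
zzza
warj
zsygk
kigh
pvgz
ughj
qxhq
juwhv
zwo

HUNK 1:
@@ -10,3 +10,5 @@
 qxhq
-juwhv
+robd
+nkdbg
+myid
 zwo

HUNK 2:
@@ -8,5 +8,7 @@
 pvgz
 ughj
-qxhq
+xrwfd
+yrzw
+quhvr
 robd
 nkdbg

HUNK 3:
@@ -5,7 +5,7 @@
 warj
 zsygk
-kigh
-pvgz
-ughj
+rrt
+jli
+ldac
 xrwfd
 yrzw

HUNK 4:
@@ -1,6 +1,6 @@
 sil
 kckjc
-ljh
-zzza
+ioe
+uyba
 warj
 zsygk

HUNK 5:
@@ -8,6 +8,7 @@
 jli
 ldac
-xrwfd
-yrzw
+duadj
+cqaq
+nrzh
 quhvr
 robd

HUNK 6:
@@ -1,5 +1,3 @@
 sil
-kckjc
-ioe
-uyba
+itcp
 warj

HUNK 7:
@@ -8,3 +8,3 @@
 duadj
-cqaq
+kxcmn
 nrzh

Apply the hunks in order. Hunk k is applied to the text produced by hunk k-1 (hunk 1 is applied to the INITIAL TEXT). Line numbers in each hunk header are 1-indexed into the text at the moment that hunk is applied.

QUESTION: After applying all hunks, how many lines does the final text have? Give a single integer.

Hunk 1: at line 10 remove [juwhv] add [robd,nkdbg,myid] -> 14 lines: sil kckjc ljh zzza warj zsygk kigh pvgz ughj qxhq robd nkdbg myid zwo
Hunk 2: at line 8 remove [qxhq] add [xrwfd,yrzw,quhvr] -> 16 lines: sil kckjc ljh zzza warj zsygk kigh pvgz ughj xrwfd yrzw quhvr robd nkdbg myid zwo
Hunk 3: at line 5 remove [kigh,pvgz,ughj] add [rrt,jli,ldac] -> 16 lines: sil kckjc ljh zzza warj zsygk rrt jli ldac xrwfd yrzw quhvr robd nkdbg myid zwo
Hunk 4: at line 1 remove [ljh,zzza] add [ioe,uyba] -> 16 lines: sil kckjc ioe uyba warj zsygk rrt jli ldac xrwfd yrzw quhvr robd nkdbg myid zwo
Hunk 5: at line 8 remove [xrwfd,yrzw] add [duadj,cqaq,nrzh] -> 17 lines: sil kckjc ioe uyba warj zsygk rrt jli ldac duadj cqaq nrzh quhvr robd nkdbg myid zwo
Hunk 6: at line 1 remove [kckjc,ioe,uyba] add [itcp] -> 15 lines: sil itcp warj zsygk rrt jli ldac duadj cqaq nrzh quhvr robd nkdbg myid zwo
Hunk 7: at line 8 remove [cqaq] add [kxcmn] -> 15 lines: sil itcp warj zsygk rrt jli ldac duadj kxcmn nrzh quhvr robd nkdbg myid zwo
Final line count: 15

Answer: 15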